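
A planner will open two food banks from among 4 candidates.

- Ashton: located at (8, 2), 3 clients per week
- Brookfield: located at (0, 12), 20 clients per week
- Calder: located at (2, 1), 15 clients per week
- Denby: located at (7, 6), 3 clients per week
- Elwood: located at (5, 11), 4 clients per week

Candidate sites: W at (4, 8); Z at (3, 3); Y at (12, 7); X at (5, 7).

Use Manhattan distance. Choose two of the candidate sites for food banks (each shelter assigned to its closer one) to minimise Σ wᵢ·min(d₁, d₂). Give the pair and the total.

Evaluate every pair (each demand assigned to the nearer of the two):
  {W, Z}: total = 254
  {Z, X}: total = 288
  {W, X}: total = 344
  {W, Y}: total = 353
  {Z, Y}: total = 361
  {Y, X}: total = 384
Best pair: {W, Z} with total 254.

{W, Z}, total 254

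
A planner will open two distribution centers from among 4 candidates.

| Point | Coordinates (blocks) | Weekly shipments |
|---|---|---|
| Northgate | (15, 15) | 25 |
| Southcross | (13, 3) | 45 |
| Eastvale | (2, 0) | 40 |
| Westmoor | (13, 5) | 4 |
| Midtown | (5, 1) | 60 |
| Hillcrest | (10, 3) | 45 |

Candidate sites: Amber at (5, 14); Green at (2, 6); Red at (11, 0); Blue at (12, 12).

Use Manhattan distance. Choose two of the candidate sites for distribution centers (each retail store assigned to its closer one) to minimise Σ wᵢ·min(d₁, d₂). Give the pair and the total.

{Red, Blue}, total 1363

Evaluate every pair (each demand assigned to the nearer of the two):
  {Red, Blue}: total = 1363
  {Amber, Red}: total = 1488
  {Green, Red}: total = 1568
  {Green, Blue}: total = 1847
  {Amber, Green}: total = 2168
  {Amber, Blue}: total = 2587
Best pair: {Red, Blue} with total 1363.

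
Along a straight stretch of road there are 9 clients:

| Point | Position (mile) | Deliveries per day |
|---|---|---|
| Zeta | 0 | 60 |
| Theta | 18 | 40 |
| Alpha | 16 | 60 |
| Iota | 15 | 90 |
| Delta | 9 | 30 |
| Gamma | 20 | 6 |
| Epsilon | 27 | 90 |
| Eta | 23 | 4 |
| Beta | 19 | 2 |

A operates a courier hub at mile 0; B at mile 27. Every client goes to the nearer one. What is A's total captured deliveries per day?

90

The indifferent point is the midpoint (0+27)/2 = 13.5; clients left of it (closer to A at 0) go to A, those right go to B.
  Zeta at 0 (w=60) → A
  Delta at 9 (w=30) → A
  Iota at 15 (w=90) → B
  Alpha at 16 (w=60) → B
  Theta at 18 (w=40) → B
  Beta at 19 (w=2) → B
  Gamma at 20 (w=6) → B
  Eta at 23 (w=4) → B
  Epsilon at 27 (w=90) → B
A captures 90; B captures 292.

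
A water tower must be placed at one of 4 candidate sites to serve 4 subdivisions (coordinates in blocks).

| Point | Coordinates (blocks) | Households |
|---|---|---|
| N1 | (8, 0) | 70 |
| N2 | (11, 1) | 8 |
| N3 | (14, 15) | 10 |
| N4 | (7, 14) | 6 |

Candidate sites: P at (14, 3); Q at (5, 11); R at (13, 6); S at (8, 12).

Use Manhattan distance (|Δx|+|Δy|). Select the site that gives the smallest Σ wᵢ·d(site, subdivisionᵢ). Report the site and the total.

P, total 898 blocks

Total weighted distance at each candidate:
  P (14, 3): total = 898
  Q (5, 11): total = 1268
  R (13, 6): total = 1010
  S (8, 12): total = 1060
Minimum is at P with total 898 blocks.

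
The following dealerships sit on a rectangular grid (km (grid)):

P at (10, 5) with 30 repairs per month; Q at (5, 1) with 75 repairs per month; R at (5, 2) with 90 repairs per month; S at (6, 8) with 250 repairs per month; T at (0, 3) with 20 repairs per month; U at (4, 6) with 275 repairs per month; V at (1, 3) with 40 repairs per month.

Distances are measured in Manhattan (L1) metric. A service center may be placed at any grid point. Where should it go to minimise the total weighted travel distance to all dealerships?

Manhattan distance separates: Σwᵢ(|x−xᵢ|+|y−yᵢ|) = Σwᵢ|x−xᵢ| + Σwᵢ|y−yᵢ|, so x and y are optimised independently as 1-D weighted medians.
Total weight W = 780; half = 390.
x-coordinate, sorted with cumulative weight:
  x=0 (T, w=20) cum 20
  x=1 (V, w=40) cum 60
  x=4 (U, w=275) cum 335
  x=5 (Q, w=75) cum 410  ← median
  x=5 (R, w=90) cum 500
  x=6 (S, w=250) cum 750
  x=10 (P, w=30) cum 780
⇒ x* = 5
y-coordinate, sorted with cumulative weight:
  y=1 (Q, w=75) cum 75
  y=2 (R, w=90) cum 165
  y=3 (T, w=20) cum 185
  y=3 (V, w=40) cum 225
  y=5 (P, w=30) cum 255
  y=6 (U, w=275) cum 530  ← median
  y=8 (S, w=250) cum 780
⇒ y* = 6

(5, 6)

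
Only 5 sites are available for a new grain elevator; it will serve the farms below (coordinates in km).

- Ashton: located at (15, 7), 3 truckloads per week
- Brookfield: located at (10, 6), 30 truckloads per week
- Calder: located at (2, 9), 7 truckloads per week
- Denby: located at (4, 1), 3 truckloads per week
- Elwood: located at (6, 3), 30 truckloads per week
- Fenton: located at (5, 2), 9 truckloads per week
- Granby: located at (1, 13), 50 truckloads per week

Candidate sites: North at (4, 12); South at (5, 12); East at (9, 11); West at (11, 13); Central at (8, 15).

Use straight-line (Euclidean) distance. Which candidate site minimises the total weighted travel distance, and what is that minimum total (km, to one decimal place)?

Total weighted distance at each candidate:
  North (4, 12): total = 874.2
  South (5, 12): total = 898.5
  East (9, 11): total = 1016.4
  West (11, 13): total = 1292.6
  Central (8, 15): total = 1260.6
Minimum is at North with total 874.2 km.

North, total 874.2 km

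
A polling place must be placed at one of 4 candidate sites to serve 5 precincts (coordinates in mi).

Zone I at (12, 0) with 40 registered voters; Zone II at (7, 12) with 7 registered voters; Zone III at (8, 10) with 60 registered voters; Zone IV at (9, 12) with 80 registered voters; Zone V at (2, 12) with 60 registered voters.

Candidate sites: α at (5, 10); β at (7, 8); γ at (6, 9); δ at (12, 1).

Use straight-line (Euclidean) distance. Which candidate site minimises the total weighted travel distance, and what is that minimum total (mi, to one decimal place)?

γ, total 1228.4 mi

Total weighted distance at each candidate:
  α (5, 10): total = 1262.2
  β (7, 8): total = 1281.5
  γ (6, 9): total = 1228.4
  δ (12, 1): total = 2519.6
Minimum is at γ with total 1228.4 mi.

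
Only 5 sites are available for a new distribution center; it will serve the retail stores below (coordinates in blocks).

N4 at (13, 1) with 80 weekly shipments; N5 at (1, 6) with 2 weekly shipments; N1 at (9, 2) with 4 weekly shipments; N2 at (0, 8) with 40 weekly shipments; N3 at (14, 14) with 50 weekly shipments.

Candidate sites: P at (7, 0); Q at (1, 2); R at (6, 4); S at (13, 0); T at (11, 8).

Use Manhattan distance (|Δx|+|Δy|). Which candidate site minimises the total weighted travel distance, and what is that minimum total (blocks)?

Total weighted distance at each candidate:
  P (7, 0): total = 2250
  Q (1, 2): total = 2610
  R (6, 4): total = 2134
  S (13, 0): total = 1730
  T (11, 8): total = 1666
Minimum is at T with total 1666 blocks.

T, total 1666 blocks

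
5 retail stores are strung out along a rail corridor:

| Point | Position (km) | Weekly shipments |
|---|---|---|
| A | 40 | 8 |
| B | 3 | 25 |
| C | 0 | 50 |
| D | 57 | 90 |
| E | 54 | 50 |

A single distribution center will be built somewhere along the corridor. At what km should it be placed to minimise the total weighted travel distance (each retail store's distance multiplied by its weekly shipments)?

For a sum of weighted absolute distances on a line, the optimum is the weighted median (not the mean). Total weight W = 223; half-weight = 111.5.
Sort by position and accumulate weight:
  km 0 (C, w=50) → cum 50
  km 3 (B, w=25) → cum 75
  km 40 (A, w=8) → cum 83
  km 54 (E, w=50) → cum 133  ≥ 111.5 → median here
  km 57 (D, w=90) → cum 223
Optimal location: km 54.

x = 54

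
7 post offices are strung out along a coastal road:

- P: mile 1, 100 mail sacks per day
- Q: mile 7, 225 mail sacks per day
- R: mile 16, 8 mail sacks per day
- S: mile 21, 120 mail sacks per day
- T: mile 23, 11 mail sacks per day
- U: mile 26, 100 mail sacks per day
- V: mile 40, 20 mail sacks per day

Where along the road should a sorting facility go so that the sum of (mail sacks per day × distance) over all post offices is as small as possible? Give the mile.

For a sum of weighted absolute distances on a line, the optimum is the weighted median (not the mean). Total weight W = 584; half-weight = 292.
Sort by position and accumulate weight:
  mile 1 (P, w=100) → cum 100
  mile 7 (Q, w=225) → cum 325  ≥ 292 → median here
  mile 16 (R, w=8) → cum 333
  mile 21 (S, w=120) → cum 453
  mile 23 (T, w=11) → cum 464
  mile 26 (U, w=100) → cum 564
  mile 40 (V, w=20) → cum 584
Optimal location: mile 7.

x = 7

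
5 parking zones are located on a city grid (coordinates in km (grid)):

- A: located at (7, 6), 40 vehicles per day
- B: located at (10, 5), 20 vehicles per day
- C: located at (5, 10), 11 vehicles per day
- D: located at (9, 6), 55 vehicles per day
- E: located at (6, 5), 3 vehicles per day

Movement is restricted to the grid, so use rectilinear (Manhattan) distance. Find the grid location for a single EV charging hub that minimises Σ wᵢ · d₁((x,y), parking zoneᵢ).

(9, 6)

Manhattan distance separates: Σwᵢ(|x−xᵢ|+|y−yᵢ|) = Σwᵢ|x−xᵢ| + Σwᵢ|y−yᵢ|, so x and y are optimised independently as 1-D weighted medians.
Total weight W = 129; half = 64.5.
x-coordinate, sorted with cumulative weight:
  x=5 (C, w=11) cum 11
  x=6 (E, w=3) cum 14
  x=7 (A, w=40) cum 54
  x=9 (D, w=55) cum 109  ← median
  x=10 (B, w=20) cum 129
⇒ x* = 9
y-coordinate, sorted with cumulative weight:
  y=5 (B, w=20) cum 20
  y=5 (E, w=3) cum 23
  y=6 (A, w=40) cum 63
  y=6 (D, w=55) cum 118  ← median
  y=10 (C, w=11) cum 129
⇒ y* = 6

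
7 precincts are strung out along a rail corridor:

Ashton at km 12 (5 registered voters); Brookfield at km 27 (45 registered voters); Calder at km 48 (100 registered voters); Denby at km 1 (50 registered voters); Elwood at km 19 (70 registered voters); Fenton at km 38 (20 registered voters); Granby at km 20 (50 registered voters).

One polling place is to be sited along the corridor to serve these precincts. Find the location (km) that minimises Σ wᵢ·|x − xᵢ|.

x = 20

For a sum of weighted absolute distances on a line, the optimum is the weighted median (not the mean). Total weight W = 340; half-weight = 170.
Sort by position and accumulate weight:
  km 1 (Denby, w=50) → cum 50
  km 12 (Ashton, w=5) → cum 55
  km 19 (Elwood, w=70) → cum 125
  km 20 (Granby, w=50) → cum 175  ≥ 170 → median here
  km 27 (Brookfield, w=45) → cum 220
  km 38 (Fenton, w=20) → cum 240
  km 48 (Calder, w=100) → cum 340
Optimal location: km 20.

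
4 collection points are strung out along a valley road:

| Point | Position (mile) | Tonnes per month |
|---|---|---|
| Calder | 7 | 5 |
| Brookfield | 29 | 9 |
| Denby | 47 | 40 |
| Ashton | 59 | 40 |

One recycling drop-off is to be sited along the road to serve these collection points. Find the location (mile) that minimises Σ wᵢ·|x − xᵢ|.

x = 47

For a sum of weighted absolute distances on a line, the optimum is the weighted median (not the mean). Total weight W = 94; half-weight = 47.
Sort by position and accumulate weight:
  mile 7 (Calder, w=5) → cum 5
  mile 29 (Brookfield, w=9) → cum 14
  mile 47 (Denby, w=40) → cum 54  ≥ 47 → median here
  mile 59 (Ashton, w=40) → cum 94
Optimal location: mile 47.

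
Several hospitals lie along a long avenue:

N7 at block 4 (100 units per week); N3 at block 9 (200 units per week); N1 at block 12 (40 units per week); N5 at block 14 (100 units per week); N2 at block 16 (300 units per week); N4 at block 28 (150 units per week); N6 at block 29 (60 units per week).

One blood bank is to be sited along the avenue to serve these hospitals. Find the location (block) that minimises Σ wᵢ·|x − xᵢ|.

For a sum of weighted absolute distances on a line, the optimum is the weighted median (not the mean). Total weight W = 950; half-weight = 475.
Sort by position and accumulate weight:
  block 4 (N7, w=100) → cum 100
  block 9 (N3, w=200) → cum 300
  block 12 (N1, w=40) → cum 340
  block 14 (N5, w=100) → cum 440
  block 16 (N2, w=300) → cum 740  ≥ 475 → median here
  block 28 (N4, w=150) → cum 890
  block 29 (N6, w=60) → cum 950
Optimal location: block 16.

x = 16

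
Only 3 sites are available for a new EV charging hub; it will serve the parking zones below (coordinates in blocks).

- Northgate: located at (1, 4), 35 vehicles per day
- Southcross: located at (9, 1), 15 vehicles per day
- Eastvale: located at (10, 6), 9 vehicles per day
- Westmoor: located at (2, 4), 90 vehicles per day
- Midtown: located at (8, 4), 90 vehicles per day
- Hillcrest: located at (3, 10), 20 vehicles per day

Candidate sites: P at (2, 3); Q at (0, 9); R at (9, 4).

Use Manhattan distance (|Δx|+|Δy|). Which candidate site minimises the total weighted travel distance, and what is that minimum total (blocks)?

Total weighted distance at each candidate:
  P (2, 3): total = 1184
  Q (0, 9): total = 2462
  R (9, 4): total = 1312
Minimum is at P with total 1184 blocks.

P, total 1184 blocks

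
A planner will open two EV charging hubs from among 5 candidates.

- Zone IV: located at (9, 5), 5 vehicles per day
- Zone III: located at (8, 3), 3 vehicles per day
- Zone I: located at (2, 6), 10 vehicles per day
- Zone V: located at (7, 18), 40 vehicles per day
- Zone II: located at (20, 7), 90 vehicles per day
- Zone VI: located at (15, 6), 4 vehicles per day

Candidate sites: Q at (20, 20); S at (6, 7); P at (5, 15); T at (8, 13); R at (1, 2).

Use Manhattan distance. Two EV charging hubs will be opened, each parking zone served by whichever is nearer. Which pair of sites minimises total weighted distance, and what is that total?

Evaluate every pair (each demand assigned to the nearer of the two):
  {S, P}: total = 1593
  {S, T}: total = 1633
  {Q, T}: total = 1671
  {Q, P}: total = 1681
  {Q, S}: total = 1783
  {S, R}: total = 1873
  {Q, R}: total = 1971
  {T, R}: total = 2035
  {P, T}: total = 2071
  {P, R}: total = 2471
Best pair: {S, P} with total 1593.

{S, P}, total 1593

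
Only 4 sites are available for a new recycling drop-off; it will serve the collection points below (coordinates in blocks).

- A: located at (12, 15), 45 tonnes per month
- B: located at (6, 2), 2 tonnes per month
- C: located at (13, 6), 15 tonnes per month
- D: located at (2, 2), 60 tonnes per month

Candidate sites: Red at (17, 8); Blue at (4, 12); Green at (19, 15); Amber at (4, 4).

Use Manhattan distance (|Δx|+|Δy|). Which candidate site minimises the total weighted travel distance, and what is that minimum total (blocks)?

Amber, total 1268 blocks

Total weighted distance at each candidate:
  Red (17, 8): total = 1924
  Blue (4, 12): total = 1464
  Green (19, 15): total = 2392
  Amber (4, 4): total = 1268
Minimum is at Amber with total 1268 blocks.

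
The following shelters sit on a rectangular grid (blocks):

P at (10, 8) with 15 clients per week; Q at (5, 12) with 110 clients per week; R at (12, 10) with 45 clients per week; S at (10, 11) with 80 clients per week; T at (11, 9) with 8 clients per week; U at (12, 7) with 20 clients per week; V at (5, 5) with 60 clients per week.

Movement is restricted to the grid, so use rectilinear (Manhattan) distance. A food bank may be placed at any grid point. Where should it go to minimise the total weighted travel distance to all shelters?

(5, 11)

Manhattan distance separates: Σwᵢ(|x−xᵢ|+|y−yᵢ|) = Σwᵢ|x−xᵢ| + Σwᵢ|y−yᵢ|, so x and y are optimised independently as 1-D weighted medians.
Total weight W = 338; half = 169.
x-coordinate, sorted with cumulative weight:
  x=5 (Q, w=110) cum 110
  x=5 (V, w=60) cum 170  ← median
  x=10 (P, w=15) cum 185
  x=10 (S, w=80) cum 265
  x=11 (T, w=8) cum 273
  x=12 (R, w=45) cum 318
  x=12 (U, w=20) cum 338
⇒ x* = 5
y-coordinate, sorted with cumulative weight:
  y=5 (V, w=60) cum 60
  y=7 (U, w=20) cum 80
  y=8 (P, w=15) cum 95
  y=9 (T, w=8) cum 103
  y=10 (R, w=45) cum 148
  y=11 (S, w=80) cum 228  ← median
  y=12 (Q, w=110) cum 338
⇒ y* = 11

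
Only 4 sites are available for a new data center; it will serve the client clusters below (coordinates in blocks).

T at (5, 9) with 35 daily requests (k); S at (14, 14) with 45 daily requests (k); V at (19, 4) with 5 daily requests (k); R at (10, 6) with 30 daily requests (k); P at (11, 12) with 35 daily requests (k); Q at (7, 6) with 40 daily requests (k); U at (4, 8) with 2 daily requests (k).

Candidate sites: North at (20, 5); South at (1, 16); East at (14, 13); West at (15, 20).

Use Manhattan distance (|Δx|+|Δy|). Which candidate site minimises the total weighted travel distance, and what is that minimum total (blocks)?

Total weighted distance at each candidate:
  North (20, 5): total = 2838
  South (1, 16): total = 2932
  East (14, 13): total = 1630
  West (15, 20): total = 3066
Minimum is at East with total 1630 blocks.

East, total 1630 blocks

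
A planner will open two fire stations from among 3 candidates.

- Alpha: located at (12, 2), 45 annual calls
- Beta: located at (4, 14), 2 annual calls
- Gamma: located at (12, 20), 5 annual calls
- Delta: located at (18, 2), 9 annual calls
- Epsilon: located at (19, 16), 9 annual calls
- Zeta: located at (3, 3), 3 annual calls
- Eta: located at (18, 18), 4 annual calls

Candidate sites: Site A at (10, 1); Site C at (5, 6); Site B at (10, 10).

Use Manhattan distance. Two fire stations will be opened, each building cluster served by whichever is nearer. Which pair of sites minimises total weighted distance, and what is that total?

{Site A, Site B}, total 522

Evaluate every pair (each demand assigned to the nearer of the two):
  {Site A, Site B}: total = 522
  {Site A, Site C}: total = 670
  {Site C, Site B}: total = 886
Best pair: {Site A, Site B} with total 522.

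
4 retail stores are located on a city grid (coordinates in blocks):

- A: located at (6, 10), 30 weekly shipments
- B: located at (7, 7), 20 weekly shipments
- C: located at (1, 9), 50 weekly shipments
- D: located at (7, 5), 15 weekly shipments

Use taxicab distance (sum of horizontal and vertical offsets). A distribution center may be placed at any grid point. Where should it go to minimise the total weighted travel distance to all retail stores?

Manhattan distance separates: Σwᵢ(|x−xᵢ|+|y−yᵢ|) = Σwᵢ|x−xᵢ| + Σwᵢ|y−yᵢ|, so x and y are optimised independently as 1-D weighted medians.
Total weight W = 115; half = 57.5.
x-coordinate, sorted with cumulative weight:
  x=1 (C, w=50) cum 50
  x=6 (A, w=30) cum 80  ← median
  x=7 (B, w=20) cum 100
  x=7 (D, w=15) cum 115
⇒ x* = 6
y-coordinate, sorted with cumulative weight:
  y=5 (D, w=15) cum 15
  y=7 (B, w=20) cum 35
  y=9 (C, w=50) cum 85  ← median
  y=10 (A, w=30) cum 115
⇒ y* = 9

(6, 9)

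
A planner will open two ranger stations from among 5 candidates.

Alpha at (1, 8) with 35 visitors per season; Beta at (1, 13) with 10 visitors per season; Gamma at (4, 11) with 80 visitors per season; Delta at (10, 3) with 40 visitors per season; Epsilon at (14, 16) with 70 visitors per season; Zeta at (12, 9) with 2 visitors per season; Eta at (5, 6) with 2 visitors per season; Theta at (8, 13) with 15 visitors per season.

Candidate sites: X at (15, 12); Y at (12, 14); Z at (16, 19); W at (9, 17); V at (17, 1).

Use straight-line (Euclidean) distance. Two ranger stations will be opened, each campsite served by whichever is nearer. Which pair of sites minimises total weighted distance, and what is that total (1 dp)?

{Y, V}, total 1814.8

Evaluate every pair (each demand assigned to the nearer of the two):
  {Y, V}: total = 1814.8
  {Y, W}: total = 1874.0
  {W, V}: total = 1886.2
  {X, W}: total = 1929.8
  {X, Y}: total = 1933.9
  {Y, Z}: total = 1970.8
  {Z, W}: total = 2051.9
  {X, V}: total = 2251.3
  {X, Z}: total = 2335.7
  {Z, V}: total = 2665.0
Best pair: {Y, V} with total 1814.8.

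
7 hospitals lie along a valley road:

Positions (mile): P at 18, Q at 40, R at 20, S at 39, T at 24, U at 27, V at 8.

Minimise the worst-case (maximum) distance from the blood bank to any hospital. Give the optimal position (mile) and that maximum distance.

The 1-center on a line is the midpoint of the two extreme points: leftmost at 8, rightmost at 40.
Optimal location = (8 + 40)/2 = 24; maximum distance = (40 − 8)/2 = 16.

location 24, max distance 16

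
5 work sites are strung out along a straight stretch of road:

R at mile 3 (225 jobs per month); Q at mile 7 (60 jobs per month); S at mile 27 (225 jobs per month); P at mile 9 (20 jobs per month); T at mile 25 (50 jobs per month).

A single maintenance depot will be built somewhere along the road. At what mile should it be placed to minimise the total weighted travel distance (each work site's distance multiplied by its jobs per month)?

x = 9

For a sum of weighted absolute distances on a line, the optimum is the weighted median (not the mean). Total weight W = 580; half-weight = 290.
Sort by position and accumulate weight:
  mile 3 (R, w=225) → cum 225
  mile 7 (Q, w=60) → cum 285
  mile 9 (P, w=20) → cum 305  ≥ 290 → median here
  mile 25 (T, w=50) → cum 355
  mile 27 (S, w=225) → cum 580
Optimal location: mile 9.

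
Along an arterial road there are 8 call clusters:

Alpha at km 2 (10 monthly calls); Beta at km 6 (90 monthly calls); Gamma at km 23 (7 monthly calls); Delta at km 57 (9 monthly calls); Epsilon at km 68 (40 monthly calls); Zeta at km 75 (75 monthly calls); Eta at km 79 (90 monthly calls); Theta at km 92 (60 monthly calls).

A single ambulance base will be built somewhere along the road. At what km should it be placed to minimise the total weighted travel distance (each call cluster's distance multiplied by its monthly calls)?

For a sum of weighted absolute distances on a line, the optimum is the weighted median (not the mean). Total weight W = 381; half-weight = 190.5.
Sort by position and accumulate weight:
  km 2 (Alpha, w=10) → cum 10
  km 6 (Beta, w=90) → cum 100
  km 23 (Gamma, w=7) → cum 107
  km 57 (Delta, w=9) → cum 116
  km 68 (Epsilon, w=40) → cum 156
  km 75 (Zeta, w=75) → cum 231  ≥ 190.5 → median here
  km 79 (Eta, w=90) → cum 321
  km 92 (Theta, w=60) → cum 381
Optimal location: km 75.

x = 75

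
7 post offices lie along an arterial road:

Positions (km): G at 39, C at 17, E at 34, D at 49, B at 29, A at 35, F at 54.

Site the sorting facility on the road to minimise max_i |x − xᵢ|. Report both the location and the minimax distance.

location 35.5, max distance 18.5

The 1-center on a line is the midpoint of the two extreme points: leftmost at 17, rightmost at 54.
Optimal location = (17 + 54)/2 = 35.5; maximum distance = (54 − 17)/2 = 18.5.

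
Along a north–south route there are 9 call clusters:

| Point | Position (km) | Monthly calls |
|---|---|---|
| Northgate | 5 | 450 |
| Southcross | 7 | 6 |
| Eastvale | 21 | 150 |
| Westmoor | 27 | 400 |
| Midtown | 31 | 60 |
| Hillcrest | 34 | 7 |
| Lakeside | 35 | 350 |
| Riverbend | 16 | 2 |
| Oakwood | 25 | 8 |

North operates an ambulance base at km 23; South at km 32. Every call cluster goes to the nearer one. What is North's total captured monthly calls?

1016

The indifferent point is the midpoint (23+32)/2 = 27.5; call clusters left of it (closer to North at 23) go to North, those right go to South.
  Northgate at 5 (w=450) → North
  Southcross at 7 (w=6) → North
  Riverbend at 16 (w=2) → North
  Eastvale at 21 (w=150) → North
  Oakwood at 25 (w=8) → North
  Westmoor at 27 (w=400) → North
  Midtown at 31 (w=60) → South
  Hillcrest at 34 (w=7) → South
  Lakeside at 35 (w=350) → South
North captures 1016; South captures 417.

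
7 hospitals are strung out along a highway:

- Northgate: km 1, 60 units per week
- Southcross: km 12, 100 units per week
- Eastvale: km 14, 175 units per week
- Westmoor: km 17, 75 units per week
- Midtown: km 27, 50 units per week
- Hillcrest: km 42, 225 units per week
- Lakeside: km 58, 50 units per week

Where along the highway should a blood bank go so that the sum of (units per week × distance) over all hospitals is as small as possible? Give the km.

For a sum of weighted absolute distances on a line, the optimum is the weighted median (not the mean). Total weight W = 735; half-weight = 367.5.
Sort by position and accumulate weight:
  km 1 (Northgate, w=60) → cum 60
  km 12 (Southcross, w=100) → cum 160
  km 14 (Eastvale, w=175) → cum 335
  km 17 (Westmoor, w=75) → cum 410  ≥ 367.5 → median here
  km 27 (Midtown, w=50) → cum 460
  km 42 (Hillcrest, w=225) → cum 685
  km 58 (Lakeside, w=50) → cum 735
Optimal location: km 17.

x = 17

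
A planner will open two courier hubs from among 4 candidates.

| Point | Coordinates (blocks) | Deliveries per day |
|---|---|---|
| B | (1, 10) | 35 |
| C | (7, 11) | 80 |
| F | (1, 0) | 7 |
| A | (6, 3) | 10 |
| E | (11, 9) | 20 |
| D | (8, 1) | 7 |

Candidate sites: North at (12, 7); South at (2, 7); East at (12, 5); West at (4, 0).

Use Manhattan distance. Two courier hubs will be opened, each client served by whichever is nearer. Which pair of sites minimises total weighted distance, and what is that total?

{North, South}, total 1126

Evaluate every pair (each demand assigned to the nearer of the two):
  {North, South}: total = 1126
  {South, East}: total = 1152
  {South, West}: total = 1186
  {North, West}: total = 1341
  {North, East}: total = 1518
  {East, West}: total = 1541
Best pair: {North, South} with total 1126.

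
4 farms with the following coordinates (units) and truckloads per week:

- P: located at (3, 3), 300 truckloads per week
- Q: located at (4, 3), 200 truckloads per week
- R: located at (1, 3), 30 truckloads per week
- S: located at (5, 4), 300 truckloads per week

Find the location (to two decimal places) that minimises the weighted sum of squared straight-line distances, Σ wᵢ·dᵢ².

The minimiser of Σwᵢ‖p−pᵢ‖² is the weighted centroid p* = (Σwᵢpᵢ)/(Σwᵢ).
Σwᵢ = 830.
Σwᵢxᵢ = 300·3 + 200·4 + 30·1 + 300·5 = 3230.
Σwᵢyᵢ = 300·3 + 200·3 + 30·3 + 300·4 = 2790.
x* = 3230/830 = 3.89, y* = 2790/830 = 3.36.

(3.89, 3.36)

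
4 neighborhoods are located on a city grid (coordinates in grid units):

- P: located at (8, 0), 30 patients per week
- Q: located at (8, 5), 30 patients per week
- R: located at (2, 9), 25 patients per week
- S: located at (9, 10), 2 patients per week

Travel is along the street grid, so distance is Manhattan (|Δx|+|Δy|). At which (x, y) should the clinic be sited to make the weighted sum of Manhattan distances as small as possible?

Manhattan distance separates: Σwᵢ(|x−xᵢ|+|y−yᵢ|) = Σwᵢ|x−xᵢ| + Σwᵢ|y−yᵢ|, so x and y are optimised independently as 1-D weighted medians.
Total weight W = 87; half = 43.5.
x-coordinate, sorted with cumulative weight:
  x=2 (R, w=25) cum 25
  x=8 (P, w=30) cum 55  ← median
  x=8 (Q, w=30) cum 85
  x=9 (S, w=2) cum 87
⇒ x* = 8
y-coordinate, sorted with cumulative weight:
  y=0 (P, w=30) cum 30
  y=5 (Q, w=30) cum 60  ← median
  y=9 (R, w=25) cum 85
  y=10 (S, w=2) cum 87
⇒ y* = 5

(8, 5)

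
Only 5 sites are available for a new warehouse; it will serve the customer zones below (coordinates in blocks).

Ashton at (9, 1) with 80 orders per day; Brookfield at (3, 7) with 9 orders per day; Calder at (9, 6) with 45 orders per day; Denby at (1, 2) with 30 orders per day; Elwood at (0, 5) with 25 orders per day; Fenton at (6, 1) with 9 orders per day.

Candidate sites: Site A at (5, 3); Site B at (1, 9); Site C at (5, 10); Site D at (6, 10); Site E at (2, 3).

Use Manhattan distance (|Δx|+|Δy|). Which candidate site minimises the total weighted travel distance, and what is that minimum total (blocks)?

Site A, total 1201 blocks

Total weighted distance at each candidate:
  Site A (5, 3): total = 1201
  Site B (1, 9): total = 2263
  Site C (5, 10): total = 2145
  Site D (6, 10): total = 2075
  Site E (2, 3): total = 1429
Minimum is at Site A with total 1201 blocks.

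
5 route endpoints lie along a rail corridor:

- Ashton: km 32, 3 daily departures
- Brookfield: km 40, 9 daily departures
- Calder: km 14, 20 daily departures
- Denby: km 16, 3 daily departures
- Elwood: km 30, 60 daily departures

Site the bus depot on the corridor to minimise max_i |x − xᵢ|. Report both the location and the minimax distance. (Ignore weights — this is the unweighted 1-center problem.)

The 1-center on a line is the midpoint of the two extreme points: leftmost at 14, rightmost at 40.
Optimal location = (14 + 40)/2 = 27; maximum distance = (40 − 14)/2 = 13.

location 27, max distance 13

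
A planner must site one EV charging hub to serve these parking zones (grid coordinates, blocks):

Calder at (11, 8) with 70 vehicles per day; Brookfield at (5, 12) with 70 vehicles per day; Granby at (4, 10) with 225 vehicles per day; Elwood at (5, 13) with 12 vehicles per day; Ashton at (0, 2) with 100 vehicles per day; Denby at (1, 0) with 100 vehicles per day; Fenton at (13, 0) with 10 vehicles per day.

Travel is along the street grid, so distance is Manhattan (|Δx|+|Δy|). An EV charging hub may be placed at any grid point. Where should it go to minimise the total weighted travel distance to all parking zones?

Manhattan distance separates: Σwᵢ(|x−xᵢ|+|y−yᵢ|) = Σwᵢ|x−xᵢ| + Σwᵢ|y−yᵢ|, so x and y are optimised independently as 1-D weighted medians.
Total weight W = 587; half = 293.5.
x-coordinate, sorted with cumulative weight:
  x=0 (Ashton, w=100) cum 100
  x=1 (Denby, w=100) cum 200
  x=4 (Granby, w=225) cum 425  ← median
  x=5 (Brookfield, w=70) cum 495
  x=5 (Elwood, w=12) cum 507
  x=11 (Calder, w=70) cum 577
  x=13 (Fenton, w=10) cum 587
⇒ x* = 4
y-coordinate, sorted with cumulative weight:
  y=0 (Denby, w=100) cum 100
  y=0 (Fenton, w=10) cum 110
  y=2 (Ashton, w=100) cum 210
  y=8 (Calder, w=70) cum 280
  y=10 (Granby, w=225) cum 505  ← median
  y=12 (Brookfield, w=70) cum 575
  y=13 (Elwood, w=12) cum 587
⇒ y* = 10

(4, 10)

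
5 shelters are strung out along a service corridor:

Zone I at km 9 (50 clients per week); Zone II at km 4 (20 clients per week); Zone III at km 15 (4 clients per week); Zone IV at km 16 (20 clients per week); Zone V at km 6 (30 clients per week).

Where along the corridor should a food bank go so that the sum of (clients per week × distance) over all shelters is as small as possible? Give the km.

x = 9

For a sum of weighted absolute distances on a line, the optimum is the weighted median (not the mean). Total weight W = 124; half-weight = 62.
Sort by position and accumulate weight:
  km 4 (Zone II, w=20) → cum 20
  km 6 (Zone V, w=30) → cum 50
  km 9 (Zone I, w=50) → cum 100  ≥ 62 → median here
  km 15 (Zone III, w=4) → cum 104
  km 16 (Zone IV, w=20) → cum 124
Optimal location: km 9.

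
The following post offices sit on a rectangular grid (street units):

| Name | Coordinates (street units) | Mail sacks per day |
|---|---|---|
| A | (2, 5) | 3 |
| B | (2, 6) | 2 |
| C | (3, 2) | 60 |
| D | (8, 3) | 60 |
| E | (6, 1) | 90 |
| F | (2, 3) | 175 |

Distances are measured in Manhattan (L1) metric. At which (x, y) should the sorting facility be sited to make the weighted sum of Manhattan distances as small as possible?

(3, 3)

Manhattan distance separates: Σwᵢ(|x−xᵢ|+|y−yᵢ|) = Σwᵢ|x−xᵢ| + Σwᵢ|y−yᵢ|, so x and y are optimised independently as 1-D weighted medians.
Total weight W = 390; half = 195.
x-coordinate, sorted with cumulative weight:
  x=2 (A, w=3) cum 3
  x=2 (B, w=2) cum 5
  x=2 (F, w=175) cum 180
  x=3 (C, w=60) cum 240  ← median
  x=6 (E, w=90) cum 330
  x=8 (D, w=60) cum 390
⇒ x* = 3
y-coordinate, sorted with cumulative weight:
  y=1 (E, w=90) cum 90
  y=2 (C, w=60) cum 150
  y=3 (D, w=60) cum 210  ← median
  y=3 (F, w=175) cum 385
  y=5 (A, w=3) cum 388
  y=6 (B, w=2) cum 390
⇒ y* = 3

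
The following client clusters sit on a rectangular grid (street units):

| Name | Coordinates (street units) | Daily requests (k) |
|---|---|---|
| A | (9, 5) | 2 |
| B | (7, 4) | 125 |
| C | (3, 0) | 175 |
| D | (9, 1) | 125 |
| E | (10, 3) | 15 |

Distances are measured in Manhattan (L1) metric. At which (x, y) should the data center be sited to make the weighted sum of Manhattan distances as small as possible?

Manhattan distance separates: Σwᵢ(|x−xᵢ|+|y−yᵢ|) = Σwᵢ|x−xᵢ| + Σwᵢ|y−yᵢ|, so x and y are optimised independently as 1-D weighted medians.
Total weight W = 442; half = 221.
x-coordinate, sorted with cumulative weight:
  x=3 (C, w=175) cum 175
  x=7 (B, w=125) cum 300  ← median
  x=9 (A, w=2) cum 302
  x=9 (D, w=125) cum 427
  x=10 (E, w=15) cum 442
⇒ x* = 7
y-coordinate, sorted with cumulative weight:
  y=0 (C, w=175) cum 175
  y=1 (D, w=125) cum 300  ← median
  y=3 (E, w=15) cum 315
  y=4 (B, w=125) cum 440
  y=5 (A, w=2) cum 442
⇒ y* = 1

(7, 1)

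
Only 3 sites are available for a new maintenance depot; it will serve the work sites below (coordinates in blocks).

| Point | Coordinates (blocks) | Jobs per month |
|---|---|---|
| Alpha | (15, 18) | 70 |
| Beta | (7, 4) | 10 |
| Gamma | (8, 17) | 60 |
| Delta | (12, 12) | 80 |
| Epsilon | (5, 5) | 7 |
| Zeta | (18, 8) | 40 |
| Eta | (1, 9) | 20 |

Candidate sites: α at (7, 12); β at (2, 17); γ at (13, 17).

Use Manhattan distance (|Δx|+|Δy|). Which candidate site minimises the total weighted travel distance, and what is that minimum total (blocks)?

γ, total 2280 blocks

Total weighted distance at each candidate:
  α (7, 12): total = 2663
  β (2, 17): total = 4005
  γ (13, 17): total = 2280
Minimum is at γ with total 2280 blocks.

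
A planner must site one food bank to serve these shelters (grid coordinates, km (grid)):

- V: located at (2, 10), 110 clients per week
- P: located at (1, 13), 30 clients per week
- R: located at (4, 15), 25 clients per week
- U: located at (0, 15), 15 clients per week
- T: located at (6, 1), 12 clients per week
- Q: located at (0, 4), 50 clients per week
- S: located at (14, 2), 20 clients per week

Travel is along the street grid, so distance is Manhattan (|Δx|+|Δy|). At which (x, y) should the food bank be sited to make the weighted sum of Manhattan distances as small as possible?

(2, 10)

Manhattan distance separates: Σwᵢ(|x−xᵢ|+|y−yᵢ|) = Σwᵢ|x−xᵢ| + Σwᵢ|y−yᵢ|, so x and y are optimised independently as 1-D weighted medians.
Total weight W = 262; half = 131.
x-coordinate, sorted with cumulative weight:
  x=0 (U, w=15) cum 15
  x=0 (Q, w=50) cum 65
  x=1 (P, w=30) cum 95
  x=2 (V, w=110) cum 205  ← median
  x=4 (R, w=25) cum 230
  x=6 (T, w=12) cum 242
  x=14 (S, w=20) cum 262
⇒ x* = 2
y-coordinate, sorted with cumulative weight:
  y=1 (T, w=12) cum 12
  y=2 (S, w=20) cum 32
  y=4 (Q, w=50) cum 82
  y=10 (V, w=110) cum 192  ← median
  y=13 (P, w=30) cum 222
  y=15 (R, w=25) cum 247
  y=15 (U, w=15) cum 262
⇒ y* = 10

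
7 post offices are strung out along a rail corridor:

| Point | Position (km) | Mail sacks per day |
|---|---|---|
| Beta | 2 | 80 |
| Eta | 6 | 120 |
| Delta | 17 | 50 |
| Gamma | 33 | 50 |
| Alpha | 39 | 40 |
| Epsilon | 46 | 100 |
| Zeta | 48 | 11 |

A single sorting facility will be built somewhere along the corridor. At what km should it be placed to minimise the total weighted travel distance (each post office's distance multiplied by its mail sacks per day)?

For a sum of weighted absolute distances on a line, the optimum is the weighted median (not the mean). Total weight W = 451; half-weight = 225.5.
Sort by position and accumulate weight:
  km 2 (Beta, w=80) → cum 80
  km 6 (Eta, w=120) → cum 200
  km 17 (Delta, w=50) → cum 250  ≥ 225.5 → median here
  km 33 (Gamma, w=50) → cum 300
  km 39 (Alpha, w=40) → cum 340
  km 46 (Epsilon, w=100) → cum 440
  km 48 (Zeta, w=11) → cum 451
Optimal location: km 17.

x = 17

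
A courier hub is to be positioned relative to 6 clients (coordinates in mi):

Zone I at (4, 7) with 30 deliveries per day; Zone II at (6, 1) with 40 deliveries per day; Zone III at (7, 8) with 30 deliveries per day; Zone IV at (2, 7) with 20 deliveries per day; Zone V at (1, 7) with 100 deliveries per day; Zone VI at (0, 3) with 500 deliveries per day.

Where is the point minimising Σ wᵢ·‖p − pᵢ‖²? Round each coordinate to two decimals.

The minimiser of Σwᵢ‖p−pᵢ‖² is the weighted centroid p* = (Σwᵢpᵢ)/(Σwᵢ).
Σwᵢ = 720.
Σwᵢxᵢ = 30·4 + 40·6 + 30·7 + 20·2 + 100·1 + 500·0 = 710.
Σwᵢyᵢ = 30·7 + 40·1 + 30·8 + 20·7 + 100·7 + 500·3 = 2830.
x* = 710/720 = 0.99, y* = 2830/720 = 3.93.

(0.99, 3.93)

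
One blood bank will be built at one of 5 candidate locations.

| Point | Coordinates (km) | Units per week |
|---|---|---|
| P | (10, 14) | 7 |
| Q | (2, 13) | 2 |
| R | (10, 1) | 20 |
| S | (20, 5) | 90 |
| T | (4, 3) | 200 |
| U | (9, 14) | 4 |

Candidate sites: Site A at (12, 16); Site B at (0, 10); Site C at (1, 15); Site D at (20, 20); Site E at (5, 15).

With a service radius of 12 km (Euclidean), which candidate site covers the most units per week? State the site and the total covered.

Site B, covering 213

Coverage radius r = 12 km; a point is covered iff (Δx)²+(Δy)² ≤ 12² = 144.
  Site A (12, 16): covers {P, Q, U} → 13
  Site B (0, 10): covers {P, Q, T, U} → 213
  Site C (1, 15): covers {P, Q, U} → 13
  Site D (20, 20): covers {P} → 7
  Site E (5, 15): covers {P, Q, U} → 13
Maximum coverage at Site B: 213 units per week.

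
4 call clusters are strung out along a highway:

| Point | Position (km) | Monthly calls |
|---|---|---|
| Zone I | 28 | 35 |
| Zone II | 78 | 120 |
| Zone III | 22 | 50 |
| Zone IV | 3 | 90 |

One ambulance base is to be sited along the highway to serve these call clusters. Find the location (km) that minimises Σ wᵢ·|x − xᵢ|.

x = 28

For a sum of weighted absolute distances on a line, the optimum is the weighted median (not the mean). Total weight W = 295; half-weight = 147.5.
Sort by position and accumulate weight:
  km 3 (Zone IV, w=90) → cum 90
  km 22 (Zone III, w=50) → cum 140
  km 28 (Zone I, w=35) → cum 175  ≥ 147.5 → median here
  km 78 (Zone II, w=120) → cum 295
Optimal location: km 28.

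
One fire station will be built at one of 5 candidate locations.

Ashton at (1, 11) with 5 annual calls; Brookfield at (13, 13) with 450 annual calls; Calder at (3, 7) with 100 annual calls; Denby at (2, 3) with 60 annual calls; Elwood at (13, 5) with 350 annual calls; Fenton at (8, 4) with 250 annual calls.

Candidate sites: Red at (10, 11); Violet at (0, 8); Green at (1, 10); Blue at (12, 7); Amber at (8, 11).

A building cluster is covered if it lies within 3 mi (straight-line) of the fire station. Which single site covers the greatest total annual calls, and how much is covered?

Coverage radius r = 3 mi; a point is covered iff (Δx)²+(Δy)² ≤ 3² = 9.
  Red (10, 11): covers {none} → 0
  Violet (0, 8): covers {none} → 0
  Green (1, 10): covers {Ashton} → 5
  Blue (12, 7): covers {Elwood} → 350
  Amber (8, 11): covers {none} → 0
Maximum coverage at Blue: 350 annual calls.

Blue, covering 350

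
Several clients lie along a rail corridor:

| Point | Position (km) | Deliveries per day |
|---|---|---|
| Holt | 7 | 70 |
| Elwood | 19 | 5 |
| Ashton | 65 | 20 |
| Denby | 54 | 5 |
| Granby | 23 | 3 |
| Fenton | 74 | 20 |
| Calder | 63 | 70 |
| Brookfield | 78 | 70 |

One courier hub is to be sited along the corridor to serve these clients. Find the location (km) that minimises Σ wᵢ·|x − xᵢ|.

For a sum of weighted absolute distances on a line, the optimum is the weighted median (not the mean). Total weight W = 263; half-weight = 131.5.
Sort by position and accumulate weight:
  km 7 (Holt, w=70) → cum 70
  km 19 (Elwood, w=5) → cum 75
  km 23 (Granby, w=3) → cum 78
  km 54 (Denby, w=5) → cum 83
  km 63 (Calder, w=70) → cum 153  ≥ 131.5 → median here
  km 65 (Ashton, w=20) → cum 173
  km 74 (Fenton, w=20) → cum 193
  km 78 (Brookfield, w=70) → cum 263
Optimal location: km 63.

x = 63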